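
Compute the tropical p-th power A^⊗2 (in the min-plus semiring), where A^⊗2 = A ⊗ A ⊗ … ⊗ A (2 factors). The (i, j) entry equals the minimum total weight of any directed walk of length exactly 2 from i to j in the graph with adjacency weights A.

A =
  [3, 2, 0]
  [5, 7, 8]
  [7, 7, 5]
A^⊗2 =
  [6, 5, 3]
  [8, 7, 5]
  [10, 9, 7]

Each entry (A^⊗2)_ij equals the minimum over all length-2 walks i = v_0 → v_1 → … → v_2 = j of Σ_t A[v_t][v_{t+1}]. For example, for (i, j) = (0, 2) we minimise over 3 possible intermediate vertex sequences; the minimum is 3, attained along the walk 0 → 0 → 2.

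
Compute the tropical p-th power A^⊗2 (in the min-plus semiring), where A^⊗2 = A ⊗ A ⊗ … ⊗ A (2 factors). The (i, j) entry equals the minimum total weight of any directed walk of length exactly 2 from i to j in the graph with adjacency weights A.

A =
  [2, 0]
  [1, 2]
A^⊗2 =
  [1, 2]
  [3, 1]

Each entry (A^⊗2)_ij equals the minimum over all length-2 walks i = v_0 → v_1 → … → v_2 = j of Σ_t A[v_t][v_{t+1}]. For example, for (i, j) = (0, 1) we minimise over 2 possible intermediate vertex sequences; the minimum is 2, attained along the walk 0 → 0 → 1.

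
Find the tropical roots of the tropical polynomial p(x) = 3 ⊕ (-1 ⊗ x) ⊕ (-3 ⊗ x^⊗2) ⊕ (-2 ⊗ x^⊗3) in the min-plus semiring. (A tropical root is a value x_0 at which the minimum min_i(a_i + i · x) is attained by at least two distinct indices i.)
Roots: {-1, 2, 4}

Each tropical root is a break point of the lower envelope of the lines y = a_i + i · x (there are 4 lines, with slopes 0, 1, ..., 3). Only the lines that attain the minimum somewhere contribute to roots; other lines are dominated. Here the surviving (envelope) indices are i = 3, i = 2, i = 1, i = 0.
Intersections between consecutive envelope lines give the roots: for adjacent envelope indices i < j the intersection is x = (a_i − a_j) / (j − i). Reading off the sorted break points: {-1, 2, 4}.
Verification: at each break x_0, at least two indices attain the minimum of min_i(a_i + i · x_0).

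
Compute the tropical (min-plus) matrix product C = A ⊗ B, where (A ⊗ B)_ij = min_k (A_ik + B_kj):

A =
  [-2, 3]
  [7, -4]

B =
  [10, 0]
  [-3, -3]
A ⊗ B =
  [0, -2]
  [-7, -7]

Apply the min-plus product entry-by-entry:
  C[0][0] = min over k of (A[0][0] + B[0][0] = -2 + 10 = 8, A[0][1] + B[1][0] = 3 + -3 = 0) = 0 (attained at k = 1)
  C[0][1] = min over k of (A[0][0] + B[0][1] = -2 + 0 = -2, A[0][1] + B[1][1] = 3 + -3 = 0) = -2 (attained at k = 0)
  C[1][0] = min over k of (A[1][0] + B[0][0] = 7 + 10 = 17, A[1][1] + B[1][0] = -4 + -3 = -7) = -7 (attained at k = 1)
  C[1][1] = min over k of (A[1][0] + B[0][1] = 7 + 0 = 7, A[1][1] + B[1][1] = -4 + -3 = -7) = -7 (attained at k = 1)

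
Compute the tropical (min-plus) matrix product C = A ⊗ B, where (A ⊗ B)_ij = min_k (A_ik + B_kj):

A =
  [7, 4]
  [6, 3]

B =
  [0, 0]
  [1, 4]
A ⊗ B =
  [5, 7]
  [4, 6]

Apply the min-plus product entry-by-entry:
  C[0][0] = min over k of (A[0][0] + B[0][0] = 7 + 0 = 7, A[0][1] + B[1][0] = 4 + 1 = 5) = 5 (attained at k = 1)
  C[0][1] = min over k of (A[0][0] + B[0][1] = 7 + 0 = 7, A[0][1] + B[1][1] = 4 + 4 = 8) = 7 (attained at k = 0)
  C[1][0] = min over k of (A[1][0] + B[0][0] = 6 + 0 = 6, A[1][1] + B[1][0] = 3 + 1 = 4) = 4 (attained at k = 1)
  C[1][1] = min over k of (A[1][0] + B[0][1] = 6 + 0 = 6, A[1][1] + B[1][1] = 3 + 4 = 7) = 6 (attained at k = 0)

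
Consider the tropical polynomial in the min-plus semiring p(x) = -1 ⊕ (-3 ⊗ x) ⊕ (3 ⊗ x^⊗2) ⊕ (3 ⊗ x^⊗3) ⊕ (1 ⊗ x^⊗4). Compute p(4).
p(4) = -1

A tropical monomial a ⊗ x^⊗i evaluates to a + i · x. Evaluating each term at x = 4:
  Term 0 contributes -1 + 0 · 4 = -1
  Term 1 contributes -3 + 1 · 4 = 1
  Term 2 contributes 3 + 2 · 4 = 11
  Term 3 contributes 3 + 3 · 4 = 15
  Term 4 contributes 1 + 4 · 4 = 17
p(4) = ⊕ of these = min[-1, 1, 11, 15, 17] = -1.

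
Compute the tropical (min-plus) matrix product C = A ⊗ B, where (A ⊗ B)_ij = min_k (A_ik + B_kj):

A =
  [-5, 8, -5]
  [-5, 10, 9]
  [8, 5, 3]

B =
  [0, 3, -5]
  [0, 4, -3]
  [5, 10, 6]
A ⊗ B =
  [-5, -2, -10]
  [-5, -2, -10]
  [5, 9, 2]

Apply the min-plus product entry-by-entry:
  C[0][0] = min over k of (A[0][0] + B[0][0] = -5 + 0 = -5, A[0][1] + B[1][0] = 8 + 0 = 8, A[0][2] + B[2][0] = -5 + 5 = 0) = -5 (attained at k = 0)
  C[0][1] = min over k of (A[0][0] + B[0][1] = -5 + 3 = -2, A[0][1] + B[1][1] = 8 + 4 = 12, A[0][2] + B[2][1] = -5 + 10 = 5) = -2 (attained at k = 0)
  C[0][2] = min over k of (A[0][0] + B[0][2] = -5 + -5 = -10, A[0][1] + B[1][2] = 8 + -3 = 5, A[0][2] + B[2][2] = -5 + 6 = 1) = -10 (attained at k = 0)
  C[1][0] = min over k of (A[1][0] + B[0][0] = -5 + 0 = -5, A[1][1] + B[1][0] = 10 + 0 = 10, A[1][2] + B[2][0] = 9 + 5 = 14) = -5 (attained at k = 0)
  C[1][1] = min over k of (A[1][0] + B[0][1] = -5 + 3 = -2, A[1][1] + B[1][1] = 10 + 4 = 14, A[1][2] + B[2][1] = 9 + 10 = 19) = -2 (attained at k = 0)
  C[1][2] = min over k of (A[1][0] + B[0][2] = -5 + -5 = -10, A[1][1] + B[1][2] = 10 + -3 = 7, A[1][2] + B[2][2] = 9 + 6 = 15) = -10 (attained at k = 0)
  C[2][0] = min over k of (A[2][0] + B[0][0] = 8 + 0 = 8, A[2][1] + B[1][0] = 5 + 0 = 5, A[2][2] + B[2][0] = 3 + 5 = 8) = 5 (attained at k = 1)
  C[2][1] = min over k of (A[2][0] + B[0][1] = 8 + 3 = 11, A[2][1] + B[1][1] = 5 + 4 = 9, A[2][2] + B[2][1] = 3 + 10 = 13) = 9 (attained at k = 1)
  C[2][2] = min over k of (A[2][0] + B[0][2] = 8 + -5 = 3, A[2][1] + B[1][2] = 5 + -3 = 2, A[2][2] + B[2][2] = 3 + 6 = 9) = 2 (attained at k = 1)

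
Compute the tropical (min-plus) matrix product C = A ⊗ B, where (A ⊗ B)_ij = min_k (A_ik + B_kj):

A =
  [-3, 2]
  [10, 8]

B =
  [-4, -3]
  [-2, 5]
A ⊗ B =
  [-7, -6]
  [6, 7]

Apply the min-plus product entry-by-entry:
  C[0][0] = min over k of (A[0][0] + B[0][0] = -3 + -4 = -7, A[0][1] + B[1][0] = 2 + -2 = 0) = -7 (attained at k = 0)
  C[0][1] = min over k of (A[0][0] + B[0][1] = -3 + -3 = -6, A[0][1] + B[1][1] = 2 + 5 = 7) = -6 (attained at k = 0)
  C[1][0] = min over k of (A[1][0] + B[0][0] = 10 + -4 = 6, A[1][1] + B[1][0] = 8 + -2 = 6) = 6 (attained at k = 0)
  C[1][1] = min over k of (A[1][0] + B[0][1] = 10 + -3 = 7, A[1][1] + B[1][1] = 8 + 5 = 13) = 7 (attained at k = 0)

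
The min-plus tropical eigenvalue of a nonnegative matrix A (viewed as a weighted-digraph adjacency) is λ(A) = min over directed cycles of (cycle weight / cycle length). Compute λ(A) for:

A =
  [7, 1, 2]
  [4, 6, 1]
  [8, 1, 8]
λ(A) = 1

Enumerate directed cycles and compute their means (weight / length). Sample:
  cycle 0 → 0: weight = 7, length = 1, mean = 7/1 ≈ 7.000
  cycle 1 → 1: weight = 6, length = 1, mean = 6/1 ≈ 6.000
  cycle 2 → 2: weight = 8, length = 1, mean = 8/1 ≈ 8.000
  cycle 0 → 1 → 0: weight = 5, length = 2, mean = 5/2 ≈ 2.500
  cycle 0 → 2 → 0: weight = 10, length = 2, mean = 10/2 ≈ 5.000
  cycle 1 → 0 → 1: weight = 5, length = 2, mean = 5/2 ≈ 2.500
Minimum mean = 1.000, attained e.g. along the cycle 1 → 2 → 1 with weight 2 and length 2. So λ(A) = 2/2 = 1.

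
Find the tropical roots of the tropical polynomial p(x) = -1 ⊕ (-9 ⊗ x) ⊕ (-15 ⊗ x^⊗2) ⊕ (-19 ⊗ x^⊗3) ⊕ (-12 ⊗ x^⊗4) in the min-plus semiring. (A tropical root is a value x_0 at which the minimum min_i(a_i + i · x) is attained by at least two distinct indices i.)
Roots: {-7, 4, 6, 8}

Each tropical root is a break point of the lower envelope of the lines y = a_i + i · x (there are 5 lines, with slopes 0, 1, ..., 4). Only the lines that attain the minimum somewhere contribute to roots; other lines are dominated. Here the surviving (envelope) indices are i = 4, i = 3, i = 2, i = 1, i = 0.
Intersections between consecutive envelope lines give the roots: for adjacent envelope indices i < j the intersection is x = (a_i − a_j) / (j − i). Reading off the sorted break points: {-7, 4, 6, 8}.
Verification: at each break x_0, at least two indices attain the minimum of min_i(a_i + i · x_0).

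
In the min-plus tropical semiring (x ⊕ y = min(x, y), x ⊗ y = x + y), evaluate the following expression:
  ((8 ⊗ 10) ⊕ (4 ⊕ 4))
((8 ⊗ 10) ⊕ (4 ⊕ 4)) = 4

Expand innermost to outermost. Recall ⊕ takes the minimum of its arguments and ⊗ takes their sum. Working out the expression ((8 ⊗ 10) ⊕ (4 ⊕ 4)) gives 4.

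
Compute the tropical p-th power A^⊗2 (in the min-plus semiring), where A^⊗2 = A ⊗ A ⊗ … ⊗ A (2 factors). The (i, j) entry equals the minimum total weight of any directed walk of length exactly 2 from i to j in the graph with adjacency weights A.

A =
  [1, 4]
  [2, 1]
A^⊗2 =
  [2, 5]
  [3, 2]

Each entry (A^⊗2)_ij equals the minimum over all length-2 walks i = v_0 → v_1 → … → v_2 = j of Σ_t A[v_t][v_{t+1}]. For example, for (i, j) = (0, 1) we minimise over 2 possible intermediate vertex sequences; the minimum is 5, attained along the walk 0 → 0 → 1.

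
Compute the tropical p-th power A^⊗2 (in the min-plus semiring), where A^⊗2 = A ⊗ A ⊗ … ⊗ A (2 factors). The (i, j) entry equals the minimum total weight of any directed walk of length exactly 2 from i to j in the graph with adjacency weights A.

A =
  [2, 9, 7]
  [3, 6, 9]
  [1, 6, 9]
A^⊗2 =
  [4, 11, 9]
  [5, 12, 10]
  [3, 10, 8]

Each entry (A^⊗2)_ij equals the minimum over all length-2 walks i = v_0 → v_1 → … → v_2 = j of Σ_t A[v_t][v_{t+1}]. For example, for (i, j) = (0, 2) we minimise over 3 possible intermediate vertex sequences; the minimum is 9, attained along the walk 0 → 0 → 2.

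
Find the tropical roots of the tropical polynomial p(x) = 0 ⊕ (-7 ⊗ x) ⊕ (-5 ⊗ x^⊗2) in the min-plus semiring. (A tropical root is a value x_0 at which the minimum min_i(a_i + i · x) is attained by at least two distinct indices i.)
Roots: {-2, 7}

Each tropical root is a break point of the lower envelope of the lines y = a_i + i · x (there are 3 lines, with slopes 0, 1, ..., 2). Only the lines that attain the minimum somewhere contribute to roots; other lines are dominated. Here the surviving (envelope) indices are i = 2, i = 1, i = 0.
Intersections between consecutive envelope lines give the roots: for adjacent envelope indices i < j the intersection is x = (a_i − a_j) / (j − i). Reading off the sorted break points: {-2, 7}.
Verification: at each break x_0, at least two indices attain the minimum of min_i(a_i + i · x_0).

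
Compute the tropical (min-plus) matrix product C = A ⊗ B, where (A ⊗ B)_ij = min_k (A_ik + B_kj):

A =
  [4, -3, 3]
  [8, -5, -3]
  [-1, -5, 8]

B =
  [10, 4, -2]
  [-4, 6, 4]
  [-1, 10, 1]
A ⊗ B =
  [-7, 3, 1]
  [-9, 1, -2]
  [-9, 1, -3]

Apply the min-plus product entry-by-entry:
  C[0][0] = min over k of (A[0][0] + B[0][0] = 4 + 10 = 14, A[0][1] + B[1][0] = -3 + -4 = -7, A[0][2] + B[2][0] = 3 + -1 = 2) = -7 (attained at k = 1)
  C[0][1] = min over k of (A[0][0] + B[0][1] = 4 + 4 = 8, A[0][1] + B[1][1] = -3 + 6 = 3, A[0][2] + B[2][1] = 3 + 10 = 13) = 3 (attained at k = 1)
  C[0][2] = min over k of (A[0][0] + B[0][2] = 4 + -2 = 2, A[0][1] + B[1][2] = -3 + 4 = 1, A[0][2] + B[2][2] = 3 + 1 = 4) = 1 (attained at k = 1)
  C[1][0] = min over k of (A[1][0] + B[0][0] = 8 + 10 = 18, A[1][1] + B[1][0] = -5 + -4 = -9, A[1][2] + B[2][0] = -3 + -1 = -4) = -9 (attained at k = 1)
  C[1][1] = min over k of (A[1][0] + B[0][1] = 8 + 4 = 12, A[1][1] + B[1][1] = -5 + 6 = 1, A[1][2] + B[2][1] = -3 + 10 = 7) = 1 (attained at k = 1)
  C[1][2] = min over k of (A[1][0] + B[0][2] = 8 + -2 = 6, A[1][1] + B[1][2] = -5 + 4 = -1, A[1][2] + B[2][2] = -3 + 1 = -2) = -2 (attained at k = 2)
  C[2][0] = min over k of (A[2][0] + B[0][0] = -1 + 10 = 9, A[2][1] + B[1][0] = -5 + -4 = -9, A[2][2] + B[2][0] = 8 + -1 = 7) = -9 (attained at k = 1)
  C[2][1] = min over k of (A[2][0] + B[0][1] = -1 + 4 = 3, A[2][1] + B[1][1] = -5 + 6 = 1, A[2][2] + B[2][1] = 8 + 10 = 18) = 1 (attained at k = 1)
  C[2][2] = min over k of (A[2][0] + B[0][2] = -1 + -2 = -3, A[2][1] + B[1][2] = -5 + 4 = -1, A[2][2] + B[2][2] = 8 + 1 = 9) = -3 (attained at k = 0)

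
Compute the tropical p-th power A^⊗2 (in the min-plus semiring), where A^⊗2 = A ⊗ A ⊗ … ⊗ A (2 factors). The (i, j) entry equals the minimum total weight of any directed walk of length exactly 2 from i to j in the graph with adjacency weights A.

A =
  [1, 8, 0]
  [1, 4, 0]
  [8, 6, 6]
A^⊗2 =
  [2, 6, 1]
  [2, 6, 1]
  [7, 10, 6]

Each entry (A^⊗2)_ij equals the minimum over all length-2 walks i = v_0 → v_1 → … → v_2 = j of Σ_t A[v_t][v_{t+1}]. For example, for (i, j) = (0, 2) we minimise over 3 possible intermediate vertex sequences; the minimum is 1, attained along the walk 0 → 0 → 2.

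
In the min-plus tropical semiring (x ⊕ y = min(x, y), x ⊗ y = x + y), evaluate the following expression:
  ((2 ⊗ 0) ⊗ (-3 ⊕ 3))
((2 ⊗ 0) ⊗ (-3 ⊕ 3)) = -1

Expand innermost to outermost. Recall ⊕ takes the minimum of its arguments and ⊗ takes their sum. Working out the expression ((2 ⊗ 0) ⊗ (-3 ⊕ 3)) gives -1.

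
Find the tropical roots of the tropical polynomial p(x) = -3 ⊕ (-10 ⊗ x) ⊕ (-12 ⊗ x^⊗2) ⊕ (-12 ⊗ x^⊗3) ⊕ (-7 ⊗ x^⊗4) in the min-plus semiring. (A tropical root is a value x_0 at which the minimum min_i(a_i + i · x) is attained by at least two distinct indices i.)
Roots: {-5, 0, 2, 7}

Each tropical root is a break point of the lower envelope of the lines y = a_i + i · x (there are 5 lines, with slopes 0, 1, ..., 4). Only the lines that attain the minimum somewhere contribute to roots; other lines are dominated. Here the surviving (envelope) indices are i = 4, i = 3, i = 2, i = 1, i = 0.
Intersections between consecutive envelope lines give the roots: for adjacent envelope indices i < j the intersection is x = (a_i − a_j) / (j − i). Reading off the sorted break points: {-5, 0, 2, 7}.
Verification: at each break x_0, at least two indices attain the minimum of min_i(a_i + i · x_0).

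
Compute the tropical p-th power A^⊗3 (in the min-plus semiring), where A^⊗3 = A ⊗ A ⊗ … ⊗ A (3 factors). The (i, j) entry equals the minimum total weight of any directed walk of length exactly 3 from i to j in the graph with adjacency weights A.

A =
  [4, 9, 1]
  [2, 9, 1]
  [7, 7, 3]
A^⊗3 =
  [10, 11, 7]
  [10, 10, 6]
  [12, 13, 9]

Each entry (A^⊗3)_ij equals the minimum over all length-3 walks i = v_0 → v_1 → … → v_3 = j of Σ_t A[v_t][v_{t+1}]. For example, for (i, j) = (0, 2) we minimise over 9 possible intermediate vertex sequences; the minimum is 7, attained along the walk 0 → 2 → 2 → 2.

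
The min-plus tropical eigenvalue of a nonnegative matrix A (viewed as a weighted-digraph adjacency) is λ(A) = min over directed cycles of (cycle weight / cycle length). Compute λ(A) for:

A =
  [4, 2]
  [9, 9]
λ(A) = 4

Enumerate directed cycles and compute their means (weight / length). Sample:
  cycle 0 → 0: weight = 4, length = 1, mean = 4/1 ≈ 4.000
  cycle 1 → 1: weight = 9, length = 1, mean = 9/1 ≈ 9.000
  cycle 0 → 1 → 0: weight = 11, length = 2, mean = 11/2 ≈ 5.500
  cycle 1 → 0 → 1: weight = 11, length = 2, mean = 11/2 ≈ 5.500
Minimum mean = 4.000, attained e.g. along the cycle 0 → 0 with weight 4 and length 1. So λ(A) = 4/1 = 4.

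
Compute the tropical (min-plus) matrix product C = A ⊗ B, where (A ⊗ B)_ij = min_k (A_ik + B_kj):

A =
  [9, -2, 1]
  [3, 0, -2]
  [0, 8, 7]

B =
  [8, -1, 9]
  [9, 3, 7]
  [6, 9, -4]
A ⊗ B =
  [7, 1, -3]
  [4, 2, -6]
  [8, -1, 3]

Apply the min-plus product entry-by-entry:
  C[0][0] = min over k of (A[0][0] + B[0][0] = 9 + 8 = 17, A[0][1] + B[1][0] = -2 + 9 = 7, A[0][2] + B[2][0] = 1 + 6 = 7) = 7 (attained at k = 1)
  C[0][1] = min over k of (A[0][0] + B[0][1] = 9 + -1 = 8, A[0][1] + B[1][1] = -2 + 3 = 1, A[0][2] + B[2][1] = 1 + 9 = 10) = 1 (attained at k = 1)
  C[0][2] = min over k of (A[0][0] + B[0][2] = 9 + 9 = 18, A[0][1] + B[1][2] = -2 + 7 = 5, A[0][2] + B[2][2] = 1 + -4 = -3) = -3 (attained at k = 2)
  C[1][0] = min over k of (A[1][0] + B[0][0] = 3 + 8 = 11, A[1][1] + B[1][0] = 0 + 9 = 9, A[1][2] + B[2][0] = -2 + 6 = 4) = 4 (attained at k = 2)
  C[1][1] = min over k of (A[1][0] + B[0][1] = 3 + -1 = 2, A[1][1] + B[1][1] = 0 + 3 = 3, A[1][2] + B[2][1] = -2 + 9 = 7) = 2 (attained at k = 0)
  C[1][2] = min over k of (A[1][0] + B[0][2] = 3 + 9 = 12, A[1][1] + B[1][2] = 0 + 7 = 7, A[1][2] + B[2][2] = -2 + -4 = -6) = -6 (attained at k = 2)
  C[2][0] = min over k of (A[2][0] + B[0][0] = 0 + 8 = 8, A[2][1] + B[1][0] = 8 + 9 = 17, A[2][2] + B[2][0] = 7 + 6 = 13) = 8 (attained at k = 0)
  C[2][1] = min over k of (A[2][0] + B[0][1] = 0 + -1 = -1, A[2][1] + B[1][1] = 8 + 3 = 11, A[2][2] + B[2][1] = 7 + 9 = 16) = -1 (attained at k = 0)
  C[2][2] = min over k of (A[2][0] + B[0][2] = 0 + 9 = 9, A[2][1] + B[1][2] = 8 + 7 = 15, A[2][2] + B[2][2] = 7 + -4 = 3) = 3 (attained at k = 2)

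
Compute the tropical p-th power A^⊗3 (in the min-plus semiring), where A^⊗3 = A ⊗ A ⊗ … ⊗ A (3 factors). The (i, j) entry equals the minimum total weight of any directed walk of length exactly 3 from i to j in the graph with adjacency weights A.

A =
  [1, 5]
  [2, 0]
A^⊗3 =
  [3, 5]
  [2, 0]

Each entry (A^⊗3)_ij equals the minimum over all length-3 walks i = v_0 → v_1 → … → v_3 = j of Σ_t A[v_t][v_{t+1}]. For example, for (i, j) = (0, 1) we minimise over 4 possible intermediate vertex sequences; the minimum is 5, attained along the walk 0 → 1 → 1 → 1.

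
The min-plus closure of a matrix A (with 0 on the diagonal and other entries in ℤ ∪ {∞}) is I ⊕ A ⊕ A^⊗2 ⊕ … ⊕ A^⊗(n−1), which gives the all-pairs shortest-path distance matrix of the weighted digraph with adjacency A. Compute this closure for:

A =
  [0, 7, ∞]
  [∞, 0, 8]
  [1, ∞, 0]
Closure =
  [0, 7, 15]
  [9, 0, 8]
  [1, 8, 0]

This is the Floyd-Warshall all-pairs shortest-path computation. For each intermediate vertex k = 0, 1, …, 2, update dist[i][j] ← min(dist[i][j], dist[i][k] + dist[k][j]). The final matrix gives, for each (i, j), the minimum total weight of any directed path from i to j (possibly empty when i = j).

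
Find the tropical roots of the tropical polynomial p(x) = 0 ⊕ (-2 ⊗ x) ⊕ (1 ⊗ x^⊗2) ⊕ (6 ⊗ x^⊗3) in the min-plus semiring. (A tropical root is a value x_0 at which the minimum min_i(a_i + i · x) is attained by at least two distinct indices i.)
Roots: {-5, -3, 2}

Each tropical root is a break point of the lower envelope of the lines y = a_i + i · x (there are 4 lines, with slopes 0, 1, ..., 3). Only the lines that attain the minimum somewhere contribute to roots; other lines are dominated. Here the surviving (envelope) indices are i = 3, i = 2, i = 1, i = 0.
Intersections between consecutive envelope lines give the roots: for adjacent envelope indices i < j the intersection is x = (a_i − a_j) / (j − i). Reading off the sorted break points: {-5, -3, 2}.
Verification: at each break x_0, at least two indices attain the minimum of min_i(a_i + i · x_0).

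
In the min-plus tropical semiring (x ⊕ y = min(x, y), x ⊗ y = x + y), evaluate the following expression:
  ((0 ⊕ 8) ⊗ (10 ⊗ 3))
((0 ⊕ 8) ⊗ (10 ⊗ 3)) = 13

Expand innermost to outermost. Recall ⊕ takes the minimum of its arguments and ⊗ takes their sum. Working out the expression ((0 ⊕ 8) ⊗ (10 ⊗ 3)) gives 13.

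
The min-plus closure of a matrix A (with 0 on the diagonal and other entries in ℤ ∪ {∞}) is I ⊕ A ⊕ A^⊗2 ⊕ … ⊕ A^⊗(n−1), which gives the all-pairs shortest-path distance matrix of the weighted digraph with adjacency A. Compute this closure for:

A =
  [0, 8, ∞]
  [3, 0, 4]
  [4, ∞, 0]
Closure =
  [0, 8, 12]
  [3, 0, 4]
  [4, 12, 0]

This is the Floyd-Warshall all-pairs shortest-path computation. For each intermediate vertex k = 0, 1, …, 2, update dist[i][j] ← min(dist[i][j], dist[i][k] + dist[k][j]). The final matrix gives, for each (i, j), the minimum total weight of any directed path from i to j (possibly empty when i = j).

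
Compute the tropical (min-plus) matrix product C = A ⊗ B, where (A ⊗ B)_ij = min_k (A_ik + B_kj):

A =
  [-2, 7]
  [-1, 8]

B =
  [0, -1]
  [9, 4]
A ⊗ B =
  [-2, -3]
  [-1, -2]

Apply the min-plus product entry-by-entry:
  C[0][0] = min over k of (A[0][0] + B[0][0] = -2 + 0 = -2, A[0][1] + B[1][0] = 7 + 9 = 16) = -2 (attained at k = 0)
  C[0][1] = min over k of (A[0][0] + B[0][1] = -2 + -1 = -3, A[0][1] + B[1][1] = 7 + 4 = 11) = -3 (attained at k = 0)
  C[1][0] = min over k of (A[1][0] + B[0][0] = -1 + 0 = -1, A[1][1] + B[1][0] = 8 + 9 = 17) = -1 (attained at k = 0)
  C[1][1] = min over k of (A[1][0] + B[0][1] = -1 + -1 = -2, A[1][1] + B[1][1] = 8 + 4 = 12) = -2 (attained at k = 0)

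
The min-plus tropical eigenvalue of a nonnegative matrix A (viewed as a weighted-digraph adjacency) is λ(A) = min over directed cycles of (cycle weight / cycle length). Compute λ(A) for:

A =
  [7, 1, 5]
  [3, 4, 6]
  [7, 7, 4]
λ(A) = 2

Enumerate directed cycles and compute their means (weight / length). Sample:
  cycle 0 → 0: weight = 7, length = 1, mean = 7/1 ≈ 7.000
  cycle 1 → 1: weight = 4, length = 1, mean = 4/1 ≈ 4.000
  cycle 2 → 2: weight = 4, length = 1, mean = 4/1 ≈ 4.000
  cycle 0 → 1 → 0: weight = 4, length = 2, mean = 4/2 ≈ 2.000
  cycle 0 → 2 → 0: weight = 12, length = 2, mean = 12/2 ≈ 6.000
  cycle 1 → 0 → 1: weight = 4, length = 2, mean = 4/2 ≈ 2.000
Minimum mean = 2.000, attained e.g. along the cycle 0 → 1 → 0 with weight 4 and length 2. So λ(A) = 4/2 = 2.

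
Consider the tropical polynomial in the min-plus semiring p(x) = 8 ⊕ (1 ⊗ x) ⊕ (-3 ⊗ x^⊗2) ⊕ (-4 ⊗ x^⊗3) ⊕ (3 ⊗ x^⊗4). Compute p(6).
p(6) = 7

A tropical monomial a ⊗ x^⊗i evaluates to a + i · x. Evaluating each term at x = 6:
  Term 0 contributes 8 + 0 · 6 = 8
  Term 1 contributes 1 + 1 · 6 = 7
  Term 2 contributes -3 + 2 · 6 = 9
  Term 3 contributes -4 + 3 · 6 = 14
  Term 4 contributes 3 + 4 · 6 = 27
p(6) = ⊕ of these = min[8, 7, 9, 14, 27] = 7.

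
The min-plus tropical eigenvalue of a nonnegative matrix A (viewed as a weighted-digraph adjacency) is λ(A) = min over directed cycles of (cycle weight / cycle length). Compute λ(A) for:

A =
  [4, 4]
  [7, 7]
λ(A) = 4

Enumerate directed cycles and compute their means (weight / length). Sample:
  cycle 0 → 0: weight = 4, length = 1, mean = 4/1 ≈ 4.000
  cycle 1 → 1: weight = 7, length = 1, mean = 7/1 ≈ 7.000
  cycle 0 → 1 → 0: weight = 11, length = 2, mean = 11/2 ≈ 5.500
  cycle 1 → 0 → 1: weight = 11, length = 2, mean = 11/2 ≈ 5.500
Minimum mean = 4.000, attained e.g. along the cycle 0 → 0 with weight 4 and length 1. So λ(A) = 4/1 = 4.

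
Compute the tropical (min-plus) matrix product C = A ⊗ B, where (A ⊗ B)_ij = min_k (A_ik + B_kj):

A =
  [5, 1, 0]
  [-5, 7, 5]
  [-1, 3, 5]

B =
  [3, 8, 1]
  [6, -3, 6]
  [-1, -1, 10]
A ⊗ B =
  [-1, -2, 6]
  [-2, 3, -4]
  [2, 0, 0]

Apply the min-plus product entry-by-entry:
  C[0][0] = min over k of (A[0][0] + B[0][0] = 5 + 3 = 8, A[0][1] + B[1][0] = 1 + 6 = 7, A[0][2] + B[2][0] = 0 + -1 = -1) = -1 (attained at k = 2)
  C[0][1] = min over k of (A[0][0] + B[0][1] = 5 + 8 = 13, A[0][1] + B[1][1] = 1 + -3 = -2, A[0][2] + B[2][1] = 0 + -1 = -1) = -2 (attained at k = 1)
  C[0][2] = min over k of (A[0][0] + B[0][2] = 5 + 1 = 6, A[0][1] + B[1][2] = 1 + 6 = 7, A[0][2] + B[2][2] = 0 + 10 = 10) = 6 (attained at k = 0)
  C[1][0] = min over k of (A[1][0] + B[0][0] = -5 + 3 = -2, A[1][1] + B[1][0] = 7 + 6 = 13, A[1][2] + B[2][0] = 5 + -1 = 4) = -2 (attained at k = 0)
  C[1][1] = min over k of (A[1][0] + B[0][1] = -5 + 8 = 3, A[1][1] + B[1][1] = 7 + -3 = 4, A[1][2] + B[2][1] = 5 + -1 = 4) = 3 (attained at k = 0)
  C[1][2] = min over k of (A[1][0] + B[0][2] = -5 + 1 = -4, A[1][1] + B[1][2] = 7 + 6 = 13, A[1][2] + B[2][2] = 5 + 10 = 15) = -4 (attained at k = 0)
  C[2][0] = min over k of (A[2][0] + B[0][0] = -1 + 3 = 2, A[2][1] + B[1][0] = 3 + 6 = 9, A[2][2] + B[2][0] = 5 + -1 = 4) = 2 (attained at k = 0)
  C[2][1] = min over k of (A[2][0] + B[0][1] = -1 + 8 = 7, A[2][1] + B[1][1] = 3 + -3 = 0, A[2][2] + B[2][1] = 5 + -1 = 4) = 0 (attained at k = 1)
  C[2][2] = min over k of (A[2][0] + B[0][2] = -1 + 1 = 0, A[2][1] + B[1][2] = 3 + 6 = 9, A[2][2] + B[2][2] = 5 + 10 = 15) = 0 (attained at k = 0)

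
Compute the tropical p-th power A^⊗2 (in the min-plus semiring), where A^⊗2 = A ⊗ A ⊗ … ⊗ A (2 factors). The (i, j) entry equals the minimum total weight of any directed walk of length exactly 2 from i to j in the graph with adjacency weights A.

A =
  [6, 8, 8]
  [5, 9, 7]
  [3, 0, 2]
A^⊗2 =
  [11, 8, 10]
  [10, 7, 9]
  [5, 2, 4]

Each entry (A^⊗2)_ij equals the minimum over all length-2 walks i = v_0 → v_1 → … → v_2 = j of Σ_t A[v_t][v_{t+1}]. For example, for (i, j) = (0, 2) we minimise over 3 possible intermediate vertex sequences; the minimum is 10, attained along the walk 0 → 2 → 2.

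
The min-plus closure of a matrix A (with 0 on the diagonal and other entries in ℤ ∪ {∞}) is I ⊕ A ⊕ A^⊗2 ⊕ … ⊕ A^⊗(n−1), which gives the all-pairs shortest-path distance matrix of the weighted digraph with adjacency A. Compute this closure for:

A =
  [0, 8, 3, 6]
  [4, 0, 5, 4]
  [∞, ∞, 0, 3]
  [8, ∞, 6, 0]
Closure =
  [0, 8, 3, 6]
  [4, 0, 5, 4]
  [11, 19, 0, 3]
  [8, 16, 6, 0]

This is the Floyd-Warshall all-pairs shortest-path computation. For each intermediate vertex k = 0, 1, …, 3, update dist[i][j] ← min(dist[i][j], dist[i][k] + dist[k][j]). The final matrix gives, for each (i, j), the minimum total weight of any directed path from i to j (possibly empty when i = j).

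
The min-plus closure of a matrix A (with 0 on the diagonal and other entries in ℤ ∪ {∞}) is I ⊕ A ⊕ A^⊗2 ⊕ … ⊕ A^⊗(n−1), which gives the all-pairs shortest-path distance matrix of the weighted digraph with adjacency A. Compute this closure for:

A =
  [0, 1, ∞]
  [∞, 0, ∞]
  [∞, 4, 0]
Closure =
  [0, 1, ∞]
  [∞, 0, ∞]
  [∞, 4, 0]

This is the Floyd-Warshall all-pairs shortest-path computation. For each intermediate vertex k = 0, 1, …, 2, update dist[i][j] ← min(dist[i][j], dist[i][k] + dist[k][j]). The final matrix gives, for each (i, j), the minimum total weight of any directed path from i to j (possibly empty when i = j).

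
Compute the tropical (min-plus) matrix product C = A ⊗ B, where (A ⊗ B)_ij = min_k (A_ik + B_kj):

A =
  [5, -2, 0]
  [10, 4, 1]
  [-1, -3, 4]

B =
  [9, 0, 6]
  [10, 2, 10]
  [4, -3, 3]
A ⊗ B =
  [4, -3, 3]
  [5, -2, 4]
  [7, -1, 5]

Apply the min-plus product entry-by-entry:
  C[0][0] = min over k of (A[0][0] + B[0][0] = 5 + 9 = 14, A[0][1] + B[1][0] = -2 + 10 = 8, A[0][2] + B[2][0] = 0 + 4 = 4) = 4 (attained at k = 2)
  C[0][1] = min over k of (A[0][0] + B[0][1] = 5 + 0 = 5, A[0][1] + B[1][1] = -2 + 2 = 0, A[0][2] + B[2][1] = 0 + -3 = -3) = -3 (attained at k = 2)
  C[0][2] = min over k of (A[0][0] + B[0][2] = 5 + 6 = 11, A[0][1] + B[1][2] = -2 + 10 = 8, A[0][2] + B[2][2] = 0 + 3 = 3) = 3 (attained at k = 2)
  C[1][0] = min over k of (A[1][0] + B[0][0] = 10 + 9 = 19, A[1][1] + B[1][0] = 4 + 10 = 14, A[1][2] + B[2][0] = 1 + 4 = 5) = 5 (attained at k = 2)
  C[1][1] = min over k of (A[1][0] + B[0][1] = 10 + 0 = 10, A[1][1] + B[1][1] = 4 + 2 = 6, A[1][2] + B[2][1] = 1 + -3 = -2) = -2 (attained at k = 2)
  C[1][2] = min over k of (A[1][0] + B[0][2] = 10 + 6 = 16, A[1][1] + B[1][2] = 4 + 10 = 14, A[1][2] + B[2][2] = 1 + 3 = 4) = 4 (attained at k = 2)
  C[2][0] = min over k of (A[2][0] + B[0][0] = -1 + 9 = 8, A[2][1] + B[1][0] = -3 + 10 = 7, A[2][2] + B[2][0] = 4 + 4 = 8) = 7 (attained at k = 1)
  C[2][1] = min over k of (A[2][0] + B[0][1] = -1 + 0 = -1, A[2][1] + B[1][1] = -3 + 2 = -1, A[2][2] + B[2][1] = 4 + -3 = 1) = -1 (attained at k = 0)
  C[2][2] = min over k of (A[2][0] + B[0][2] = -1 + 6 = 5, A[2][1] + B[1][2] = -3 + 10 = 7, A[2][2] + B[2][2] = 4 + 3 = 7) = 5 (attained at k = 0)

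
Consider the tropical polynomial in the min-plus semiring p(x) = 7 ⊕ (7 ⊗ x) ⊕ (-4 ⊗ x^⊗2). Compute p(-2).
p(-2) = -8

A tropical monomial a ⊗ x^⊗i evaluates to a + i · x. Evaluating each term at x = -2:
  Term 0 contributes 7 + 0 · -2 = 7
  Term 1 contributes 7 + 1 · -2 = 5
  Term 2 contributes -4 + 2 · -2 = -8
p(-2) = ⊕ of these = min[7, 5, -8] = -8.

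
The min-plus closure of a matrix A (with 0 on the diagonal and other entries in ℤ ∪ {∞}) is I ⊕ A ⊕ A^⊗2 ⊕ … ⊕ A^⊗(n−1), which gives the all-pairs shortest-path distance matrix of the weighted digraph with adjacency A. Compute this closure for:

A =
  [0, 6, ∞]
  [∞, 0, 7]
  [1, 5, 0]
Closure =
  [0, 6, 13]
  [8, 0, 7]
  [1, 5, 0]

This is the Floyd-Warshall all-pairs shortest-path computation. For each intermediate vertex k = 0, 1, …, 2, update dist[i][j] ← min(dist[i][j], dist[i][k] + dist[k][j]). The final matrix gives, for each (i, j), the minimum total weight of any directed path from i to j (possibly empty when i = j).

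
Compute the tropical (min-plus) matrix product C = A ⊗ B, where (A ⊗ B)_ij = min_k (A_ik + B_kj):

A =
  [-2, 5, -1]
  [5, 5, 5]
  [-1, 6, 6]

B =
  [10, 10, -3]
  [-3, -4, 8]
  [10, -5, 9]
A ⊗ B =
  [2, -6, -5]
  [2, 0, 2]
  [3, 1, -4]

Apply the min-plus product entry-by-entry:
  C[0][0] = min over k of (A[0][0] + B[0][0] = -2 + 10 = 8, A[0][1] + B[1][0] = 5 + -3 = 2, A[0][2] + B[2][0] = -1 + 10 = 9) = 2 (attained at k = 1)
  C[0][1] = min over k of (A[0][0] + B[0][1] = -2 + 10 = 8, A[0][1] + B[1][1] = 5 + -4 = 1, A[0][2] + B[2][1] = -1 + -5 = -6) = -6 (attained at k = 2)
  C[0][2] = min over k of (A[0][0] + B[0][2] = -2 + -3 = -5, A[0][1] + B[1][2] = 5 + 8 = 13, A[0][2] + B[2][2] = -1 + 9 = 8) = -5 (attained at k = 0)
  C[1][0] = min over k of (A[1][0] + B[0][0] = 5 + 10 = 15, A[1][1] + B[1][0] = 5 + -3 = 2, A[1][2] + B[2][0] = 5 + 10 = 15) = 2 (attained at k = 1)
  C[1][1] = min over k of (A[1][0] + B[0][1] = 5 + 10 = 15, A[1][1] + B[1][1] = 5 + -4 = 1, A[1][2] + B[2][1] = 5 + -5 = 0) = 0 (attained at k = 2)
  C[1][2] = min over k of (A[1][0] + B[0][2] = 5 + -3 = 2, A[1][1] + B[1][2] = 5 + 8 = 13, A[1][2] + B[2][2] = 5 + 9 = 14) = 2 (attained at k = 0)
  C[2][0] = min over k of (A[2][0] + B[0][0] = -1 + 10 = 9, A[2][1] + B[1][0] = 6 + -3 = 3, A[2][2] + B[2][0] = 6 + 10 = 16) = 3 (attained at k = 1)
  C[2][1] = min over k of (A[2][0] + B[0][1] = -1 + 10 = 9, A[2][1] + B[1][1] = 6 + -4 = 2, A[2][2] + B[2][1] = 6 + -5 = 1) = 1 (attained at k = 2)
  C[2][2] = min over k of (A[2][0] + B[0][2] = -1 + -3 = -4, A[2][1] + B[1][2] = 6 + 8 = 14, A[2][2] + B[2][2] = 6 + 9 = 15) = -4 (attained at k = 0)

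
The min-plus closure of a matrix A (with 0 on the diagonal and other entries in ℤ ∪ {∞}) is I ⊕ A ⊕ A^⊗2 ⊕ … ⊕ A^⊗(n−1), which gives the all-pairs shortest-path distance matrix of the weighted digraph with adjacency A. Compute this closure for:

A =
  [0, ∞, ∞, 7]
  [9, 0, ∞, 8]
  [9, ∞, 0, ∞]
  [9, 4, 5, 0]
Closure =
  [0, 11, 12, 7]
  [9, 0, 13, 8]
  [9, 20, 0, 16]
  [9, 4, 5, 0]

This is the Floyd-Warshall all-pairs shortest-path computation. For each intermediate vertex k = 0, 1, …, 3, update dist[i][j] ← min(dist[i][j], dist[i][k] + dist[k][j]). The final matrix gives, for each (i, j), the minimum total weight of any directed path from i to j (possibly empty when i = j).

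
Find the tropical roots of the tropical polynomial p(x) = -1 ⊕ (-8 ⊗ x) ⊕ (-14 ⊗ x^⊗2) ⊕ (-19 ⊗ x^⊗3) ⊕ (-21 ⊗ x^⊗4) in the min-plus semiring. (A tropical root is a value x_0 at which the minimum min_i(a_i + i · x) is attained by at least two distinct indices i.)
Roots: {2, 5, 6, 7}

Each tropical root is a break point of the lower envelope of the lines y = a_i + i · x (there are 5 lines, with slopes 0, 1, ..., 4). Only the lines that attain the minimum somewhere contribute to roots; other lines are dominated. Here the surviving (envelope) indices are i = 4, i = 3, i = 2, i = 1, i = 0.
Intersections between consecutive envelope lines give the roots: for adjacent envelope indices i < j the intersection is x = (a_i − a_j) / (j − i). Reading off the sorted break points: {2, 5, 6, 7}.
Verification: at each break x_0, at least two indices attain the minimum of min_i(a_i + i · x_0).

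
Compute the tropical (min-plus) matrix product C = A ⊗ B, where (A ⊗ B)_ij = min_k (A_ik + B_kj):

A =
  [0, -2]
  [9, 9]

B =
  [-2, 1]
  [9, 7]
A ⊗ B =
  [-2, 1]
  [7, 10]

Apply the min-plus product entry-by-entry:
  C[0][0] = min over k of (A[0][0] + B[0][0] = 0 + -2 = -2, A[0][1] + B[1][0] = -2 + 9 = 7) = -2 (attained at k = 0)
  C[0][1] = min over k of (A[0][0] + B[0][1] = 0 + 1 = 1, A[0][1] + B[1][1] = -2 + 7 = 5) = 1 (attained at k = 0)
  C[1][0] = min over k of (A[1][0] + B[0][0] = 9 + -2 = 7, A[1][1] + B[1][0] = 9 + 9 = 18) = 7 (attained at k = 0)
  C[1][1] = min over k of (A[1][0] + B[0][1] = 9 + 1 = 10, A[1][1] + B[1][1] = 9 + 7 = 16) = 10 (attained at k = 0)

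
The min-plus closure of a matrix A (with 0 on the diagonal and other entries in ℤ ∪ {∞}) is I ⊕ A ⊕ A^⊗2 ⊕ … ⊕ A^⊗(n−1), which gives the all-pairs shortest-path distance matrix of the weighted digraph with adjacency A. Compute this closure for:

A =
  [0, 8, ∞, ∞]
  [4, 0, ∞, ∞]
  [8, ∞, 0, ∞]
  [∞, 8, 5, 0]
Closure =
  [0, 8, ∞, ∞]
  [4, 0, ∞, ∞]
  [8, 16, 0, ∞]
  [12, 8, 5, 0]

This is the Floyd-Warshall all-pairs shortest-path computation. For each intermediate vertex k = 0, 1, …, 3, update dist[i][j] ← min(dist[i][j], dist[i][k] + dist[k][j]). The final matrix gives, for each (i, j), the minimum total weight of any directed path from i to j (possibly empty when i = j).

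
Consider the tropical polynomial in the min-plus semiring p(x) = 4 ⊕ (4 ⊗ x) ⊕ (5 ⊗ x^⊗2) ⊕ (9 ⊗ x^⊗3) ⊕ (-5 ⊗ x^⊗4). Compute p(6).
p(6) = 4

A tropical monomial a ⊗ x^⊗i evaluates to a + i · x. Evaluating each term at x = 6:
  Term 0 contributes 4 + 0 · 6 = 4
  Term 1 contributes 4 + 1 · 6 = 10
  Term 2 contributes 5 + 2 · 6 = 17
  Term 3 contributes 9 + 3 · 6 = 27
  Term 4 contributes -5 + 4 · 6 = 19
p(6) = ⊕ of these = min[4, 10, 17, 27, 19] = 4.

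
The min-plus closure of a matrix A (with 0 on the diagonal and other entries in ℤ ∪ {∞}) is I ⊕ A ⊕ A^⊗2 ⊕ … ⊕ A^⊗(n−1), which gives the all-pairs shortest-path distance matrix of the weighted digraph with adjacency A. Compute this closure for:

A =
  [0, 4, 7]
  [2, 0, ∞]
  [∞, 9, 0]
Closure =
  [0, 4, 7]
  [2, 0, 9]
  [11, 9, 0]

This is the Floyd-Warshall all-pairs shortest-path computation. For each intermediate vertex k = 0, 1, …, 2, update dist[i][j] ← min(dist[i][j], dist[i][k] + dist[k][j]). The final matrix gives, for each (i, j), the minimum total weight of any directed path from i to j (possibly empty when i = j).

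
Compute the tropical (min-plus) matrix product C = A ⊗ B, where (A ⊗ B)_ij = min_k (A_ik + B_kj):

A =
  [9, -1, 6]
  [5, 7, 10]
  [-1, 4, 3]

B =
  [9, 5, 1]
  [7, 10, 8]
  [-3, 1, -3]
A ⊗ B =
  [3, 7, 3]
  [7, 10, 6]
  [0, 4, 0]

Apply the min-plus product entry-by-entry:
  C[0][0] = min over k of (A[0][0] + B[0][0] = 9 + 9 = 18, A[0][1] + B[1][0] = -1 + 7 = 6, A[0][2] + B[2][0] = 6 + -3 = 3) = 3 (attained at k = 2)
  C[0][1] = min over k of (A[0][0] + B[0][1] = 9 + 5 = 14, A[0][1] + B[1][1] = -1 + 10 = 9, A[0][2] + B[2][1] = 6 + 1 = 7) = 7 (attained at k = 2)
  C[0][2] = min over k of (A[0][0] + B[0][2] = 9 + 1 = 10, A[0][1] + B[1][2] = -1 + 8 = 7, A[0][2] + B[2][2] = 6 + -3 = 3) = 3 (attained at k = 2)
  C[1][0] = min over k of (A[1][0] + B[0][0] = 5 + 9 = 14, A[1][1] + B[1][0] = 7 + 7 = 14, A[1][2] + B[2][0] = 10 + -3 = 7) = 7 (attained at k = 2)
  C[1][1] = min over k of (A[1][0] + B[0][1] = 5 + 5 = 10, A[1][1] + B[1][1] = 7 + 10 = 17, A[1][2] + B[2][1] = 10 + 1 = 11) = 10 (attained at k = 0)
  C[1][2] = min over k of (A[1][0] + B[0][2] = 5 + 1 = 6, A[1][1] + B[1][2] = 7 + 8 = 15, A[1][2] + B[2][2] = 10 + -3 = 7) = 6 (attained at k = 0)
  C[2][0] = min over k of (A[2][0] + B[0][0] = -1 + 9 = 8, A[2][1] + B[1][0] = 4 + 7 = 11, A[2][2] + B[2][0] = 3 + -3 = 0) = 0 (attained at k = 2)
  C[2][1] = min over k of (A[2][0] + B[0][1] = -1 + 5 = 4, A[2][1] + B[1][1] = 4 + 10 = 14, A[2][2] + B[2][1] = 3 + 1 = 4) = 4 (attained at k = 0)
  C[2][2] = min over k of (A[2][0] + B[0][2] = -1 + 1 = 0, A[2][1] + B[1][2] = 4 + 8 = 12, A[2][2] + B[2][2] = 3 + -3 = 0) = 0 (attained at k = 0)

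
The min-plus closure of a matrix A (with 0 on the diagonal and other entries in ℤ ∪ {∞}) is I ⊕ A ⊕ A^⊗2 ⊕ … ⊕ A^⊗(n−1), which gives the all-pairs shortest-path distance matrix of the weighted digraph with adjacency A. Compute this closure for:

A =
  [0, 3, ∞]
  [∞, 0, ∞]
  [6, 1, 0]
Closure =
  [0, 3, ∞]
  [∞, 0, ∞]
  [6, 1, 0]

This is the Floyd-Warshall all-pairs shortest-path computation. For each intermediate vertex k = 0, 1, …, 2, update dist[i][j] ← min(dist[i][j], dist[i][k] + dist[k][j]). The final matrix gives, for each (i, j), the minimum total weight of any directed path from i to j (possibly empty when i = j).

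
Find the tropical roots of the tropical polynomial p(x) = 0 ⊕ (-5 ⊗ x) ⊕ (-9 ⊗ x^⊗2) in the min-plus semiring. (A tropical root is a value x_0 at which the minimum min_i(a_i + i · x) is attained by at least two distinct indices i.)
Roots: {4, 5}

Each tropical root is a break point of the lower envelope of the lines y = a_i + i · x (there are 3 lines, with slopes 0, 1, ..., 2). Only the lines that attain the minimum somewhere contribute to roots; other lines are dominated. Here the surviving (envelope) indices are i = 2, i = 1, i = 0.
Intersections between consecutive envelope lines give the roots: for adjacent envelope indices i < j the intersection is x = (a_i − a_j) / (j − i). Reading off the sorted break points: {4, 5}.
Verification: at each break x_0, at least two indices attain the minimum of min_i(a_i + i · x_0).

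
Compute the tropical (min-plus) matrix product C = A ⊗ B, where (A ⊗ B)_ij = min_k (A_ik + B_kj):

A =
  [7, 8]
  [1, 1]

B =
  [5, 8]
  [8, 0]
A ⊗ B =
  [12, 8]
  [6, 1]

Apply the min-plus product entry-by-entry:
  C[0][0] = min over k of (A[0][0] + B[0][0] = 7 + 5 = 12, A[0][1] + B[1][0] = 8 + 8 = 16) = 12 (attained at k = 0)
  C[0][1] = min over k of (A[0][0] + B[0][1] = 7 + 8 = 15, A[0][1] + B[1][1] = 8 + 0 = 8) = 8 (attained at k = 1)
  C[1][0] = min over k of (A[1][0] + B[0][0] = 1 + 5 = 6, A[1][1] + B[1][0] = 1 + 8 = 9) = 6 (attained at k = 0)
  C[1][1] = min over k of (A[1][0] + B[0][1] = 1 + 8 = 9, A[1][1] + B[1][1] = 1 + 0 = 1) = 1 (attained at k = 1)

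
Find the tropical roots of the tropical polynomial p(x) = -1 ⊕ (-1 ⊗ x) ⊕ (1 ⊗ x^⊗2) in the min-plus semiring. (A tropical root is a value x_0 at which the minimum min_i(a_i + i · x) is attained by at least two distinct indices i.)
Roots: {-2, 0}

Each tropical root is a break point of the lower envelope of the lines y = a_i + i · x (there are 3 lines, with slopes 0, 1, ..., 2). Only the lines that attain the minimum somewhere contribute to roots; other lines are dominated. Here the surviving (envelope) indices are i = 2, i = 1, i = 0.
Intersections between consecutive envelope lines give the roots: for adjacent envelope indices i < j the intersection is x = (a_i − a_j) / (j − i). Reading off the sorted break points: {-2, 0}.
Verification: at each break x_0, at least two indices attain the minimum of min_i(a_i + i · x_0).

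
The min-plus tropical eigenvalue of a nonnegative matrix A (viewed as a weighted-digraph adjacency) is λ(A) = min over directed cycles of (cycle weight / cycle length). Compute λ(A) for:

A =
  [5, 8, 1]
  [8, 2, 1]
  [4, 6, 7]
λ(A) = 2

Enumerate directed cycles and compute their means (weight / length). Sample:
  cycle 0 → 0: weight = 5, length = 1, mean = 5/1 ≈ 5.000
  cycle 1 → 1: weight = 2, length = 1, mean = 2/1 ≈ 2.000
  cycle 2 → 2: weight = 7, length = 1, mean = 7/1 ≈ 7.000
  cycle 0 → 1 → 0: weight = 16, length = 2, mean = 16/2 ≈ 8.000
  cycle 0 → 2 → 0: weight = 5, length = 2, mean = 5/2 ≈ 2.500
  cycle 1 → 0 → 1: weight = 16, length = 2, mean = 16/2 ≈ 8.000
Minimum mean = 2.000, attained e.g. along the cycle 1 → 1 with weight 2 and length 1. So λ(A) = 2/1 = 2.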